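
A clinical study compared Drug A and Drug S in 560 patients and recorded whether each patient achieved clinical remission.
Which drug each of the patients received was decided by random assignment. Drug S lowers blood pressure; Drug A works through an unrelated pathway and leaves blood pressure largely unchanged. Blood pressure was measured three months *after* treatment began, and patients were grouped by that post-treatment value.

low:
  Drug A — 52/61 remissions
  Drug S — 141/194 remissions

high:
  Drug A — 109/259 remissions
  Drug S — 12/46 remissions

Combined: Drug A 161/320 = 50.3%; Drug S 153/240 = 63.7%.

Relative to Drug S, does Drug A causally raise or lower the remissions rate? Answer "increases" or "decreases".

decreases

Blood pressure lies on the pathway drug → blood pressure → outcome, so adjusting for it blocks the indirect effect. For the total causal effect of drug, use the unadjusted pooled rates.
Pooled: Drug A 50.3% vs Drug S 63.7%; Drug S is higher overall.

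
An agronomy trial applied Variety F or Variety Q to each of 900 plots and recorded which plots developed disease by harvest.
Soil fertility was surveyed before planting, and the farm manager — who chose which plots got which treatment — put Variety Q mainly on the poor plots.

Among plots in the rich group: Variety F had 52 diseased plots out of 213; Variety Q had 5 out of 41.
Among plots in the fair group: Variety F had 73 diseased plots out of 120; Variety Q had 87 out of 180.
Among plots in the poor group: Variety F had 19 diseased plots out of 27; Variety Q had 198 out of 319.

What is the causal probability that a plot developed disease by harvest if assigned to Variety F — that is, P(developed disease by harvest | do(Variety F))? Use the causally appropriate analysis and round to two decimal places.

Soil fertility differs across varietys for reasons unrelated to any effect of the variety itself, and it separately predicts the outcome — a classic confounder. We must compare within soil fertility levels.
Standardising Variety F to the population soil fertility mix: 0.282·52/213 + 0.333·73/120 + 0.384·19/27 = 0.542.

0.54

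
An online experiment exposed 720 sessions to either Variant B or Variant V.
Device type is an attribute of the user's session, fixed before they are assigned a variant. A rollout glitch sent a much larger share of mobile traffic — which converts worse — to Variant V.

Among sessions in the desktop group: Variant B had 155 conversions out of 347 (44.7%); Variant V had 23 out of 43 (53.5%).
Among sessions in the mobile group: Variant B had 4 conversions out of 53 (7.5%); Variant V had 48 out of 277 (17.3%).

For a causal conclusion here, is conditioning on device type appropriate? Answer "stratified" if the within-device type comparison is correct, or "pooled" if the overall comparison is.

stratified

The device type-specific comparison favours Variant V throughout, but the pooled figures favour Variant B. The question is whether to condition on device type.
Nothing the variant does changes device type; the imbalance is an allocation artefact. With device type also predicting the outcome, the pooled figure is confounded, and the within-stratum comparison is the causal one.
Within each level — desktop: 44.7% vs 53.5%; mobile: 7.5% vs 17.3% — Variant V is higher every time.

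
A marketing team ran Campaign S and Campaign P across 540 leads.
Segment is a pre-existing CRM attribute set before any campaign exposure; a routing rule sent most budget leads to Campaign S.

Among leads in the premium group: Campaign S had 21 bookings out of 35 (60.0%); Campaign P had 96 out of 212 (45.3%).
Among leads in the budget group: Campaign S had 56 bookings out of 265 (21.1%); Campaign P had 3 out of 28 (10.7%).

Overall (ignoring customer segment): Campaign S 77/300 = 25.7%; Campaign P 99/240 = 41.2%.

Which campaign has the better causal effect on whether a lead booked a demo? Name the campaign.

The stratified and pooled comparisons disagree (Campaign S wins within each customer segment; Campaign P wins overall), so the answer turns on the causal role of customer segment.
Customer segment is set before the campaign has any effect — it is not caused by the campaign — and it independently drives the outcome. That makes it a confounder, so the causal comparison is within customer segment levels.
Within each level — premium: 60.0% vs 45.3%; budget: 21.1% vs 10.7% — Campaign S is higher every time.

Campaign S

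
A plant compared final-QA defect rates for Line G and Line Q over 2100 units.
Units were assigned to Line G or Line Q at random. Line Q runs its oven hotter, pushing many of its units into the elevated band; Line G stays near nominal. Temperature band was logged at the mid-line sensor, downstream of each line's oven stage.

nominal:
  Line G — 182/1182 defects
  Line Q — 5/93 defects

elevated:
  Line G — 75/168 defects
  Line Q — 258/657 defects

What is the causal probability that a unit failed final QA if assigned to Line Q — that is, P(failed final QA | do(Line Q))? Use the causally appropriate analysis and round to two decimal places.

Stratifying would compare lines among units the lines themselves sorted into in-process temperature band groups — a form of selection on an intermediate. The unconditioned pooled rates give the total causal effect.
So P(outcome | do(Line Q)) is just the pooled rate for Line Q: 263/750 = 0.351.

0.35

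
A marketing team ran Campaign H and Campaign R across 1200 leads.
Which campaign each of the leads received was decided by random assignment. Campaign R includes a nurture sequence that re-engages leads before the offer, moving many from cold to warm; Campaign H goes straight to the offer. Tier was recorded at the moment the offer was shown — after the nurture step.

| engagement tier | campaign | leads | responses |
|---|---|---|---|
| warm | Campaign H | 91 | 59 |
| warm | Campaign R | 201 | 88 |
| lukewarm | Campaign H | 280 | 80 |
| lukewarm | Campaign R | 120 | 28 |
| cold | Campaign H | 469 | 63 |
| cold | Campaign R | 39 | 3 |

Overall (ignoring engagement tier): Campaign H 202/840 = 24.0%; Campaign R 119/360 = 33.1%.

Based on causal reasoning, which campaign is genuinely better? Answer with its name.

Stratifying would compare campaigns among leads the campaigns themselves sorted into engagement tier groups — a form of selection on an intermediate. The unconditioned pooled rates give the total causal effect.
Pooled: Campaign H 24.0% vs Campaign R 33.1%; Campaign R is higher overall.

Campaign R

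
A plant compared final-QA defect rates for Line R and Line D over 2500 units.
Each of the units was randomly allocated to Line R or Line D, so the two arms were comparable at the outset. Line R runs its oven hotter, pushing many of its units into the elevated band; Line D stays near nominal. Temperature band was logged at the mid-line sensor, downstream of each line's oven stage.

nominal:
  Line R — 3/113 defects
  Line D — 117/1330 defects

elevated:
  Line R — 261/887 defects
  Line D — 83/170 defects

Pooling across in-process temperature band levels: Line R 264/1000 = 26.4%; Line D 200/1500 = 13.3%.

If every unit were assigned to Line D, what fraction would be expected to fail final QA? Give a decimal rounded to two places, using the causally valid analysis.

0.13

Line R is lower inside every in-process temperature band stratum but Line D is lower in aggregate. Whether to stratify depends on how in-process temperature band relates to the line.
In-process temperature band is downstream of the line. One should not condition on a consequence of treatment, so the overall rates are the right comparison.
So P(outcome | do(Line D)) is just the pooled rate for Line D: 200/1500 = 0.133.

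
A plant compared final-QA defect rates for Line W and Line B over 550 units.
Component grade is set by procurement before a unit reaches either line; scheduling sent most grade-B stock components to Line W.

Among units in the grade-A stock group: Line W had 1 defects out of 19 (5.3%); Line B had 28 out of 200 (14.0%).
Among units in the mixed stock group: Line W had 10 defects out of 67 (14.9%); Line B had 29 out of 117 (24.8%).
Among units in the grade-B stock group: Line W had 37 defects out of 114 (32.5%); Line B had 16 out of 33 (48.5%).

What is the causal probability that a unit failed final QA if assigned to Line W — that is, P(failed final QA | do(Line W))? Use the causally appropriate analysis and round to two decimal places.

0.16

The stratified and pooled comparisons disagree (Line W wins within each component grade; Line B wins overall), so the answer turns on the causal role of component grade.
Component grade differs across lines for reasons unrelated to any effect of the line itself, and it separately predicts the outcome — a classic confounder. We must compare within component grade levels.
Standardising Line W to the population component grade mix: 0.398·1/19 + 0.335·10/67 + 0.267·37/114 = 0.158.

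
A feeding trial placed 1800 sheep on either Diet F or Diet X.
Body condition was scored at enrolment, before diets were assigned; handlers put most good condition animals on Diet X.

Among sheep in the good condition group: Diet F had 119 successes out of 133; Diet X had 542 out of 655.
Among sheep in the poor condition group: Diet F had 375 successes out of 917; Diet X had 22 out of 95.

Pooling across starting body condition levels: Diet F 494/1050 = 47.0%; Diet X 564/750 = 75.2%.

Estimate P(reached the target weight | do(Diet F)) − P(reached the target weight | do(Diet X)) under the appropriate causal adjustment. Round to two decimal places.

The stratified and pooled comparisons disagree (Diet F wins within each starting body condition; Diet X wins overall), so the answer turns on the causal role of starting body condition.
The imbalance in starting body condition arose from how sheep were allocated, not from anything the diet did; and starting body condition independently affects the outcome. The pooled gap is confounded — condition on starting body condition.
Adjusting over the population distribution of starting body condition: 0.438·(0.895−0.827) + 0.562·(0.409−0.232) = +0.129.

+0.13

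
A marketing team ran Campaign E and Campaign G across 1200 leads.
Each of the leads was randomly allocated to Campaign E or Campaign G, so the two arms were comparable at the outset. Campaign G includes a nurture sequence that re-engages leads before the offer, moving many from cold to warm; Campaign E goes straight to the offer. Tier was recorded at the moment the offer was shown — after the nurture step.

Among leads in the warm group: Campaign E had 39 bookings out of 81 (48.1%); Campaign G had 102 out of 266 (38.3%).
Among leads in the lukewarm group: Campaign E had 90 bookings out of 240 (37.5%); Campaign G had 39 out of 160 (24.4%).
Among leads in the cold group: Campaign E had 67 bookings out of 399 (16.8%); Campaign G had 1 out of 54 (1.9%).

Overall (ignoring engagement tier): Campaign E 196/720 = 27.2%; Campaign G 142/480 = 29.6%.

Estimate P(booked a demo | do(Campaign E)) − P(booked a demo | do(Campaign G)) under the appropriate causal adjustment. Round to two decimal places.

Stratifying would compare campaigns among leads the campaigns themselves sorted into engagement tier groups — a form of selection on an intermediate. The unconditioned pooled rates give the total causal effect.
The causal difference is the pooled difference: 0.272 − 0.296 = -0.024.

-0.02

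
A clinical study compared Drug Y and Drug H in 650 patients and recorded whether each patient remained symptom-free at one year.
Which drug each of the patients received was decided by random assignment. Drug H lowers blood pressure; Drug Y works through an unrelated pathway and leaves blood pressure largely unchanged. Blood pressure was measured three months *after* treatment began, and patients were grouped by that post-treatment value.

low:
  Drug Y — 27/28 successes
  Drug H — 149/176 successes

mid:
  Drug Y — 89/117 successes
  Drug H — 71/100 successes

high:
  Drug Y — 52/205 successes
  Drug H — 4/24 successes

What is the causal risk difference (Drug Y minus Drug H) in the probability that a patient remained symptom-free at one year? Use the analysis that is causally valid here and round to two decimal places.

-0.27

The distribution of blood pressure is itself part of what the drug does — it is an intermediate outcome. Holding it fixed would remove that part of the effect; the total effect is the pooled difference.
The causal difference is the pooled difference: 0.480 − 0.747 = -0.267.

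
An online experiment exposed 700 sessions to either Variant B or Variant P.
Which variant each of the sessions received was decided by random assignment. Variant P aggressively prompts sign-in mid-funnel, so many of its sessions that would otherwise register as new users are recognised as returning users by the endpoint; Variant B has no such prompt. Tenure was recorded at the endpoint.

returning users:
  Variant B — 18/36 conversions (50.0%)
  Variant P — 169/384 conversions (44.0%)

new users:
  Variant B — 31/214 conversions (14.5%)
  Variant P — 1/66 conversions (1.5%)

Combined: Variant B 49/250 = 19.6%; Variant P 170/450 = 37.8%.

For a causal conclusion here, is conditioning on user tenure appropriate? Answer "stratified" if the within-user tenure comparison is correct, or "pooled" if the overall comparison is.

Because the variant influences user tenure, user tenure is a post-treatment mediator, not a confounder. Stratifying on it would bias the estimate; the causal effect is the crude pooled difference.
Pooled: Variant B 19.6% vs Variant P 37.8%; Variant P is higher overall.

pooled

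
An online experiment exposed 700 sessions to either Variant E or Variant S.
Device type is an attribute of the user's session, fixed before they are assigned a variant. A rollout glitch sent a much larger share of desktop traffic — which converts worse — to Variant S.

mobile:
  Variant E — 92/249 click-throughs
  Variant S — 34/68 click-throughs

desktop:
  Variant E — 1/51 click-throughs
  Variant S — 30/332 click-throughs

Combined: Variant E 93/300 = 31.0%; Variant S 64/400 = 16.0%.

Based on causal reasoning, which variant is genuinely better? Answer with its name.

The device type-specific comparison favours Variant S throughout, but the pooled figures favour Variant E. The question is whether to condition on device type.
Device type satisfies the back-door criterion: it is not a descendant of the variant, and it blocks the spurious path from variant to outcome. Adjusting for it (i.e., using the within-device type rates) gives the causal effect.
Within each level — mobile: 36.9% vs 50.0%; desktop: 2.0% vs 9.0% — Variant S is higher every time.

Variant S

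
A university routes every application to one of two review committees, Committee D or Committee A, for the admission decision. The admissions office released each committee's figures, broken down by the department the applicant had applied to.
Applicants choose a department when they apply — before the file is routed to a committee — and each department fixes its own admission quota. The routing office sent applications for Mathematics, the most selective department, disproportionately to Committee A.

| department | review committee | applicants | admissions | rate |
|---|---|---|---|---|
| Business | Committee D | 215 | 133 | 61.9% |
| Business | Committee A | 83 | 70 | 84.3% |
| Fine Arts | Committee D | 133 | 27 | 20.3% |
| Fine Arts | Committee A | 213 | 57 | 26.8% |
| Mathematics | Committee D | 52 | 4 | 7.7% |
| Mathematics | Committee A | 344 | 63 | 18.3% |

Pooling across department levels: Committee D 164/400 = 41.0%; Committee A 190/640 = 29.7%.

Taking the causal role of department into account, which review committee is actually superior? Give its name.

The department-specific comparison favours Committee A throughout, but the pooled figures favour Committee D. The question is whether to condition on department.
Department differs across review committees for reasons unrelated to any effect of the review committee itself, and it separately predicts the outcome — a classic confounder. We must compare within department levels.
Within each level — Business: 61.9% vs 84.3%; Fine Arts: 20.3% vs 26.8%; Mathematics: 7.7% vs 18.3% — Committee A is higher every time.

Committee A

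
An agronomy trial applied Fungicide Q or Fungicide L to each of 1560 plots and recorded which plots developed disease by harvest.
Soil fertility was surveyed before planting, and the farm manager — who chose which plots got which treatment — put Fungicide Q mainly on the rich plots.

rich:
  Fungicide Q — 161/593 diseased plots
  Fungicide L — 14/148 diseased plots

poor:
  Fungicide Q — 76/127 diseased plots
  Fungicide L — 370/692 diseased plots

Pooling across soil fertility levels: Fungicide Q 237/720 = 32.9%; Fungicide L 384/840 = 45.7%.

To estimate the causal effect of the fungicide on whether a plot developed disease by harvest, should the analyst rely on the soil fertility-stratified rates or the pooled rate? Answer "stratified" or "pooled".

Since soil fertility is a pre-existing factor (not a product of the fungicide) and it affects the outcome on its own, it is a confounder. The stratified rates, not the pooled rate, identify the causal effect.
Within each level — rich: 27.2% vs 9.5%; poor: 59.8% vs 53.5% — Fungicide L is lower every time.

stratified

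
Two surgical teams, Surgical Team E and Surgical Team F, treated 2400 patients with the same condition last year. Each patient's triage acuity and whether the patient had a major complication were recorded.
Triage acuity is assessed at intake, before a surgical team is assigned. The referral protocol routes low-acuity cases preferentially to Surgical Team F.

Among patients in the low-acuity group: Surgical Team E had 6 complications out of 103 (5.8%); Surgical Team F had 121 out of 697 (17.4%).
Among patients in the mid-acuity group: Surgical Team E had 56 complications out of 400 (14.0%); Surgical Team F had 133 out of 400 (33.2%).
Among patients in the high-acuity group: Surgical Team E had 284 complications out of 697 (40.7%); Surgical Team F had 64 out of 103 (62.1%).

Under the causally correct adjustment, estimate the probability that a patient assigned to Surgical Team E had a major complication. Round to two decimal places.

0.20

The triage acuity-specific comparison favours Surgical Team E throughout, but the pooled figures favour Surgical Team F. The question is whether to condition on triage acuity.
Triage acuity is set before the surgical team has any effect — it is not caused by the surgical team — and it independently drives the outcome. That makes it a confounder, so the causal comparison is within triage acuity levels.
Standardising Surgical Team E to the population triage acuity mix: 0.333·6/103 + 0.333·56/400 + 0.333·284/697 = 0.202.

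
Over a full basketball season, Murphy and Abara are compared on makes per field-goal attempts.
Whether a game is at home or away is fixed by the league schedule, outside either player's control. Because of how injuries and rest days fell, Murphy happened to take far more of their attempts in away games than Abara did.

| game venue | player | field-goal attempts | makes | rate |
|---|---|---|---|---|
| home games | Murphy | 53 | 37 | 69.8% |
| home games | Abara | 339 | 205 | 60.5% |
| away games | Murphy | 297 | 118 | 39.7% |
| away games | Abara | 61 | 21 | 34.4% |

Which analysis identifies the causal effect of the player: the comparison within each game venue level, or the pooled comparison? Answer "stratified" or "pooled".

stratified

Murphy is higher inside every game venue stratum but Abara is higher in aggregate. Whether to stratify depends on how game venue relates to the player.
Game venue differs across players for reasons unrelated to any effect of the player itself, and it separately predicts the outcome — a classic confounder. We must compare within game venue levels.
Within each level — home games: 69.8% vs 60.5%; away games: 39.7% vs 34.4% — Murphy is higher every time.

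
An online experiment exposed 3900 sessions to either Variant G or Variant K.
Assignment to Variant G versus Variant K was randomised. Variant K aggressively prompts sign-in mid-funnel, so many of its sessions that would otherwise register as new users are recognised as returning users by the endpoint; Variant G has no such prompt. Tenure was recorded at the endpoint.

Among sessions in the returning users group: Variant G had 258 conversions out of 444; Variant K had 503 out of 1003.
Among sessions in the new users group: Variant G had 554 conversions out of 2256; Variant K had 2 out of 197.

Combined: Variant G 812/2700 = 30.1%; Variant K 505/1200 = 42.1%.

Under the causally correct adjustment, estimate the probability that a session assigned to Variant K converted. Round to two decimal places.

0.42

User tenure is downstream of the variant. One should not condition on a consequence of treatment, so the overall rates are the right comparison.
So P(outcome | do(Variant K)) is just the pooled rate for Variant K: 505/1200 = 0.421.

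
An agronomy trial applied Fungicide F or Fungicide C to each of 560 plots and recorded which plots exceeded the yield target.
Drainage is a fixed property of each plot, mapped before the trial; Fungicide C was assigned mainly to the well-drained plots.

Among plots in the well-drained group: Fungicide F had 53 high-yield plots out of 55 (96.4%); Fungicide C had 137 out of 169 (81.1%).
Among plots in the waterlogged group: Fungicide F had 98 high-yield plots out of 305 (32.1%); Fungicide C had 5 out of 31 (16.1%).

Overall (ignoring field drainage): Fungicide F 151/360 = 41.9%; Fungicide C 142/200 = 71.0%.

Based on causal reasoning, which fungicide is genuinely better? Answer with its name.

Within every field drainage level Fungicide F has the higher rate, yet pooled Fungicide C does — Simpson's reversal.
Here field drainage is a common cause — it drives both which fungicide a case falls under and the outcome. The crude comparison mixes populations; the stratum-specific rates are the causally relevant ones.
Within each level — well-drained: 96.4% vs 81.1%; waterlogged: 32.1% vs 16.1% — Fungicide F is higher every time.

Fungicide F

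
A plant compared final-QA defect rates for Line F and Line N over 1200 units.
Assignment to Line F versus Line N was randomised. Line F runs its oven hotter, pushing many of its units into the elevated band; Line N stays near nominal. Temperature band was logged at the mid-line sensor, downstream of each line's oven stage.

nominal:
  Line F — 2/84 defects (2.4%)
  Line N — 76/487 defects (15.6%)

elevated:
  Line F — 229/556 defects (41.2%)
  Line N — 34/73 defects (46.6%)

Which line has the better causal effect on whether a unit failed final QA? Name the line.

Line N

In-process temperature band here is a post-treatment variable shaped by the line; conditioning on it would introduce bias rather than remove it. The overall comparison is the causal one.
Pooled: Line F 36.1% vs Line N 19.6%; Line N is lower overall.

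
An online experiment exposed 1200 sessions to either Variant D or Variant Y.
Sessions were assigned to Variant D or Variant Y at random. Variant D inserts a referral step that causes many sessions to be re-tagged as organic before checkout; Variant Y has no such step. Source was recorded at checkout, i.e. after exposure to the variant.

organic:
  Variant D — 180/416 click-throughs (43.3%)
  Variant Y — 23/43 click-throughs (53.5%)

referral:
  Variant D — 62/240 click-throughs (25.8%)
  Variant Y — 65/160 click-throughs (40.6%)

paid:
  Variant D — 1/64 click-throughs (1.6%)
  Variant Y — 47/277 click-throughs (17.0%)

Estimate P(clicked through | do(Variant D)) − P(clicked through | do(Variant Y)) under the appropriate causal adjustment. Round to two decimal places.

The traffic source-specific comparison favours Variant Y throughout, but the pooled figures favour Variant D. The question is whether to condition on traffic source.
Traffic source here is a post-treatment variable shaped by the variant; conditioning on it would introduce bias rather than remove it. The overall comparison is the causal one.
The causal difference is the pooled difference: 0.338 − 0.281 = +0.056.

+0.06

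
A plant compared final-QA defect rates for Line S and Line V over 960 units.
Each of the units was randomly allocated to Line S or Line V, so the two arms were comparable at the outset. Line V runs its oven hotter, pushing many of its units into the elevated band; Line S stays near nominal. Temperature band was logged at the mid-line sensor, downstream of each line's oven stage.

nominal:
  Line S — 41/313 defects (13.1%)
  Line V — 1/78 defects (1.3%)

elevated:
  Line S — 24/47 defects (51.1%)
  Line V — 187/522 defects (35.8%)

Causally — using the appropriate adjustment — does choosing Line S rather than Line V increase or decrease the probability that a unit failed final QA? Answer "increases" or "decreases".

decreases

Line V is lower inside every in-process temperature band stratum but Line S is lower in aggregate. Whether to stratify depends on how in-process temperature band relates to the line.
In-process temperature band is recorded after the line and is itself shifted by it — it sits on the causal path from line to outcome. Conditioning on a mediator would strip out part of the effect we want; the pooled comparison gives the total causal effect.
Pooled: Line S 18.1% vs Line V 31.3%; Line S is lower overall.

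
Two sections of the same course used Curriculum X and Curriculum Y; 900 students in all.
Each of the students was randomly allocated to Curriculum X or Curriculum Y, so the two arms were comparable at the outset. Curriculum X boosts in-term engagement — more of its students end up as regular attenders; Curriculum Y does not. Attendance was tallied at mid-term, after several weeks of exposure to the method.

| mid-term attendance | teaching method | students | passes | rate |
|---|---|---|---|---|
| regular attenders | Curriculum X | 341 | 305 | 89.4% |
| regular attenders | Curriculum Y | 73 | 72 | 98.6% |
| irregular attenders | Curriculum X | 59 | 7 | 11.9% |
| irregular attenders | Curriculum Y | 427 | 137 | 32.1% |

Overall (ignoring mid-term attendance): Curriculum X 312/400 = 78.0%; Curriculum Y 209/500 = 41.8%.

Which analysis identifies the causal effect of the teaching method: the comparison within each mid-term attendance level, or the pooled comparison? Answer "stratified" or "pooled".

Curriculum Y is higher inside every mid-term attendance stratum but Curriculum X is higher in aggregate. Whether to stratify depends on how mid-term attendance relates to the teaching method.
Stratifying would compare teaching methods among students the teaching methods themselves sorted into mid-term attendance groups — a form of selection on an intermediate. The unconditioned pooled rates give the total causal effect.
Pooled: Curriculum X 78.0% vs Curriculum Y 41.8%; Curriculum X is higher overall.

pooled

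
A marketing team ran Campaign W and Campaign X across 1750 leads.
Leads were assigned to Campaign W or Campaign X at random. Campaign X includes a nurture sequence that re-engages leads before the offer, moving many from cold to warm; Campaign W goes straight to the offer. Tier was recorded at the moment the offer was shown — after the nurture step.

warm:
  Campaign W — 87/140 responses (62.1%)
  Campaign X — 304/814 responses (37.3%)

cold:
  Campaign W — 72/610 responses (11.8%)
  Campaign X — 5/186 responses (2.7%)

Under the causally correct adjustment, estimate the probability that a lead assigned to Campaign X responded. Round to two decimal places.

The engagement tier-specific comparison favours Campaign W throughout, but the pooled figures favour Campaign X. The question is whether to condition on engagement tier.
Engagement tier is downstream of the campaign. One should not condition on a consequence of treatment, so the overall rates are the right comparison.
So P(outcome | do(Campaign X)) is just the pooled rate for Campaign X: 309/1000 = 0.309.

0.31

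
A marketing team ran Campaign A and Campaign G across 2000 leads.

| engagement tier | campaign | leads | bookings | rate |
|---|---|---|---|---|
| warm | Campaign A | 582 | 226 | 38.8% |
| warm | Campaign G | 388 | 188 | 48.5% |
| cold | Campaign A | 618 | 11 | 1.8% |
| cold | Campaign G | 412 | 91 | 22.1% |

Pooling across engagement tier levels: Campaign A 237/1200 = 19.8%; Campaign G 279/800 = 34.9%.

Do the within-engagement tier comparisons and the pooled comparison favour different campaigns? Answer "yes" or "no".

no

Within each engagement tier level (warm 38.8% vs 48.5%; cold 1.8% vs 22.1%), Campaign G has the higher rate every time. Pooled: 19.8% vs 34.9% — Campaign G has the higher rate overall. They agree.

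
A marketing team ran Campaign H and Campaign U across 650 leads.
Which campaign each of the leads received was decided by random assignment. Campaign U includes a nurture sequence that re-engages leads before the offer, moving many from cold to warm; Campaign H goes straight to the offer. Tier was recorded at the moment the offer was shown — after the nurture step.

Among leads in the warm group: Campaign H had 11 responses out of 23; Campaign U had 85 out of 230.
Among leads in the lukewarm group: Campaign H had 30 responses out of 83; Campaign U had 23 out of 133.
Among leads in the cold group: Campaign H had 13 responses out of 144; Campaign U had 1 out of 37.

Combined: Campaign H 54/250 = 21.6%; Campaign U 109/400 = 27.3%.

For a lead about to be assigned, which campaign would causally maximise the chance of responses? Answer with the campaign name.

Campaign U

Campaign H is higher inside every engagement tier stratum but Campaign U is higher in aggregate. Whether to stratify depends on how engagement tier relates to the campaign.
Stratifying would compare campaigns among leads the campaigns themselves sorted into engagement tier groups — a form of selection on an intermediate. The unconditioned pooled rates give the total causal effect.
Pooled: Campaign H 21.6% vs Campaign U 27.3%; Campaign U is higher overall.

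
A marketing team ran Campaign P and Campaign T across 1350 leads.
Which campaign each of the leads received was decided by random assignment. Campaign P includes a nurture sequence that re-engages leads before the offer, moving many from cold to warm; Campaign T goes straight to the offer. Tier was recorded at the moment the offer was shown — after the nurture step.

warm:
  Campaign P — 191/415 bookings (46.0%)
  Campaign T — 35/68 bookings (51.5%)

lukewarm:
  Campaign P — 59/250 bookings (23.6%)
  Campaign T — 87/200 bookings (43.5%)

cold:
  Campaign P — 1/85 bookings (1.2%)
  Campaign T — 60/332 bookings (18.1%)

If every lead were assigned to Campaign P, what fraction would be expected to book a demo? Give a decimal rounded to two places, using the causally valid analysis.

0.33

Within every engagement tier level Campaign T has the higher rate, yet pooled Campaign P does — Simpson's reversal.
The distribution of engagement tier is itself part of what the campaign does — it is an intermediate outcome. Holding it fixed would remove that part of the effect; the total effect is the pooled difference.
So P(outcome | do(Campaign P)) is just the pooled rate for Campaign P: 251/750 = 0.335.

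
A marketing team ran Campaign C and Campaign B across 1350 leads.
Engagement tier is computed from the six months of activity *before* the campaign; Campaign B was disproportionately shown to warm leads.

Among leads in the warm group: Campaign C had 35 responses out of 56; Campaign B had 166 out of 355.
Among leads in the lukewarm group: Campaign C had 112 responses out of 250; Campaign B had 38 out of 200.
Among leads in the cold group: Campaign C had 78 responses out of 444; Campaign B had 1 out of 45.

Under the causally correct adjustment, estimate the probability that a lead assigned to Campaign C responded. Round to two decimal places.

Engagement tier is set before the campaign has any effect — it is not caused by the campaign — and it independently drives the outcome. That makes it a confounder, so the causal comparison is within engagement tier levels.
Standardising Campaign C to the population engagement tier mix: 0.304·35/56 + 0.333·112/250 + 0.362·78/444 = 0.403.

0.40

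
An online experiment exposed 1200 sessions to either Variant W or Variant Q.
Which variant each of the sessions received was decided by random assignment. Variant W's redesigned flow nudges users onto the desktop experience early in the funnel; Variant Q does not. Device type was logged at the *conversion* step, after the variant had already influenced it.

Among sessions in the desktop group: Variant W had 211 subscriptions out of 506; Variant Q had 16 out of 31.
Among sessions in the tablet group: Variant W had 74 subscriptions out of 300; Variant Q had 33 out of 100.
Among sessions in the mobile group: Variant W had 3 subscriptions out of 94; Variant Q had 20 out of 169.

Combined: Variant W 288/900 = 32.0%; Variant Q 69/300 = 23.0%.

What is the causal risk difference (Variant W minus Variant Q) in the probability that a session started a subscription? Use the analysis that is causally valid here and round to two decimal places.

The stratified and pooled comparisons disagree (Variant Q wins within each device type; Variant W wins overall), so the answer turns on the causal role of device type.
Device type is downstream of the variant. One should not condition on a consequence of treatment, so the overall rates are the right comparison.
The causal difference is the pooled difference: 0.320 − 0.230 = +0.090.

+0.09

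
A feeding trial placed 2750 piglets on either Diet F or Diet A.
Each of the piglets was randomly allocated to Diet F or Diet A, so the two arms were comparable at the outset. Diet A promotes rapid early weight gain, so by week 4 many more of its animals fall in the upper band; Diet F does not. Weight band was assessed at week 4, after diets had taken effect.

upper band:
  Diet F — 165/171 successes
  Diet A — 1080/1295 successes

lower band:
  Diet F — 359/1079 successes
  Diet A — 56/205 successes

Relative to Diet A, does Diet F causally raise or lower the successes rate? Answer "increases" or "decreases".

decreases

Diet F is higher inside every week-4 weight band stratum but Diet A is higher in aggregate. Whether to stratify depends on how week-4 weight band relates to the diet.
Week-4 weight band here is a post-treatment variable shaped by the diet; conditioning on it would introduce bias rather than remove it. The overall comparison is the causal one.
Pooled: Diet F 41.9% vs Diet A 75.7%; Diet A is higher overall.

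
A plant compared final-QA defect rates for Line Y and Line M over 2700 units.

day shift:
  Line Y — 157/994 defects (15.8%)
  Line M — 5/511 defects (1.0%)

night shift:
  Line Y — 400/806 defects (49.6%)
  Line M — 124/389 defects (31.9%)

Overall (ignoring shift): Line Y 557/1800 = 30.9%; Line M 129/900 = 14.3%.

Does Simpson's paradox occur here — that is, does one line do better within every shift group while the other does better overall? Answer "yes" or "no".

Within each shift level (day shift 15.8% vs 1.0%; night shift 49.6% vs 31.9%), Line M has the lower rate every time. Pooled: 30.9% vs 14.3% — Line M has the lower rate overall. They agree.

no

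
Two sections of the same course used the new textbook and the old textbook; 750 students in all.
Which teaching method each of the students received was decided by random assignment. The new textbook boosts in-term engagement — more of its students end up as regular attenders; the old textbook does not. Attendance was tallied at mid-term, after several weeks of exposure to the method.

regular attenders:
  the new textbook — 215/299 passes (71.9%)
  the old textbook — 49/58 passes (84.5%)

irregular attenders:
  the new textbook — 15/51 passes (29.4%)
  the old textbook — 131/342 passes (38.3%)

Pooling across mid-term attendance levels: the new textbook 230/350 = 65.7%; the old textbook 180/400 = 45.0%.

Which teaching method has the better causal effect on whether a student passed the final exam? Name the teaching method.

the new textbook

The stratified and pooled comparisons disagree (the old textbook wins within each mid-term attendance; the new textbook wins overall), so the answer turns on the causal role of mid-term attendance.
The distribution of mid-term attendance is itself part of what the teaching method does — it is an intermediate outcome. Holding it fixed would remove that part of the effect; the total effect is the pooled difference.
Pooled: the new textbook 65.7% vs the old textbook 45.0%; the new textbook is higher overall.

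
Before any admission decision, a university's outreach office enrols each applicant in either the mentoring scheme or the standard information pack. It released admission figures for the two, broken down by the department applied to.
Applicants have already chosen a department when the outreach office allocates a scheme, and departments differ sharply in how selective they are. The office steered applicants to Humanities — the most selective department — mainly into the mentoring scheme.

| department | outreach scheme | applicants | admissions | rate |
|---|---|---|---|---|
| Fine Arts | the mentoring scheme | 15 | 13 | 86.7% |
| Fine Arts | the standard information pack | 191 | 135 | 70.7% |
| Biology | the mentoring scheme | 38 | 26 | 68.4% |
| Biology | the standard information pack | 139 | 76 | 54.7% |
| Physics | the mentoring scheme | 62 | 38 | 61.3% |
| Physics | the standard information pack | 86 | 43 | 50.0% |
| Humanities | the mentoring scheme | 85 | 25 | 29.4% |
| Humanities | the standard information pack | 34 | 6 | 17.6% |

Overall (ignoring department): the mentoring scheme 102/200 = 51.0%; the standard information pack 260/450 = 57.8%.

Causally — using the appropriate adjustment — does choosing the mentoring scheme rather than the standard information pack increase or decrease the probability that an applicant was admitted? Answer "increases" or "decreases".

increases

Within every department level the mentoring scheme has the higher rate, yet pooled the standard information pack does — Simpson's reversal.
Nothing the outreach scheme does changes department; the imbalance is an allocation artefact. With department also predicting the outcome, the pooled figure is confounded, and the within-stratum comparison is the causal one.
Within each level — Fine Arts: 86.7% vs 70.7%; Biology: 68.4% vs 54.7%; Physics: 61.3% vs 50.0%; Humanities: 29.4% vs 17.6% — the mentoring scheme is higher every time.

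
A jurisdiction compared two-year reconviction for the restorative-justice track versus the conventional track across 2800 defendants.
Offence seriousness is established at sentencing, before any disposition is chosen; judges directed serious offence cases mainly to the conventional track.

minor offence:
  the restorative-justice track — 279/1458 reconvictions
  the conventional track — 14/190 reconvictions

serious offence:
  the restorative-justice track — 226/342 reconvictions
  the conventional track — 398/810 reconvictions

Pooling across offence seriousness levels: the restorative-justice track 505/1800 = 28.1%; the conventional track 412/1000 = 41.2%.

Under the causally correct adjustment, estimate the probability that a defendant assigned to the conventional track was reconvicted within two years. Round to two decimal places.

0.25

Offence seriousness differs across dispositions for reasons unrelated to any effect of the disposition itself, and it separately predicts the outcome — a classic confounder. We must compare within offence seriousness levels.
Standardising the conventional track to the population offence seriousness mix: 0.589·14/190 + 0.411·398/810 = 0.246.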